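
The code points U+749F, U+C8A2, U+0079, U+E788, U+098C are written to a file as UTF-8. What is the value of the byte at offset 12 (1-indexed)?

0xA6

1-indexed offset 12 is 0-indexed offset 11.
U+749F → 3-byte form E7 92 9F at offsets 0–2.
U+C8A2 → 3-byte form EC A2 A2 at offsets 3–5.
U+0079 → 1-byte form 79 at offsets 6–6.
U+E788 → 3-byte form EE 9E 88 at offsets 7–9.
U+098C → 3-byte form E0 A6 8C at offsets 10–12.
Offset 11 falls in char 5's range; it's byte 2 of E0 A6 8C = 0xA6.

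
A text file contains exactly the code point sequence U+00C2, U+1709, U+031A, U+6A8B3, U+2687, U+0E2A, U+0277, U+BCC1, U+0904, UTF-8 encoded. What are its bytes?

U+00C2: 2-byte form → C3 82.
U+1709: 3-byte form → E1 9C 89.
U+031A: 2-byte form → CC 9A.
U+6A8B3: 4-byte form → F1 AA A2 B3.
U+2687: 3-byte form → E2 9A 87.
U+0E2A: 3-byte form → E0 B8 AA.
U+0277: 2-byte form → C9 B7.
U+BCC1: 3-byte form → EB B3 81.
U+0904: 3-byte form → E0 A4 84.
Concatenated (25 bytes): C3 82 E1 9C 89 CC 9A F1 AA A2 B3 E2 9A 87 E0 B8 AA C9 B7 EB B3 81 E0 A4 84.

C3 82 E1 9C 89 CC 9A F1 AA A2 B3 E2 9A 87 E0 B8 AA C9 B7 EB B3 81 E0 A4 84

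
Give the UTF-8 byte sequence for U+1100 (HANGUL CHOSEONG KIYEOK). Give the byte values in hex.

E1 84 80

U+1100 = 0x1100 = 4352 decimal. In range U+0800–U+FFFF → 3-byte form: 1110xxxx 10xxxxxx 10xxxxxx.
Binary (16 bits): 0001000100000000.
Split 4+6+6: 0001 | 000100 | 000000.
Byte 1: 11100001 = 0xE1.
Byte 2: 10000100 = 0x84.
Byte 3: 10000000 = 0x80.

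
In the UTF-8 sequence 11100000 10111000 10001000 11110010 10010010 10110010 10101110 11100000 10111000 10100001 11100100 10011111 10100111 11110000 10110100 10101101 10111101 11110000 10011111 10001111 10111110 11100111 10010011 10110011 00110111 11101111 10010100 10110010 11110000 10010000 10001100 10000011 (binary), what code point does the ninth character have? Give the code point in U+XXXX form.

Offset 0: leading byte 0xE0 = 11100000 → 3-byte char #1 = E0 B8 88.
Offset 3: leading byte 0xF2 = 11110010 → 4-byte char #2 = F2 92 B2 AE.
Offset 7: leading byte 0xE0 = 11100000 → 3-byte char #3 = E0 B8 A1.
Offset 10: leading byte 0xE4 = 11100100 → 3-byte char #4 = E4 9F A7.
Offset 13: leading byte 0xF0 = 11110000 → 4-byte char #5 = F0 B4 AD BD.
Offset 17: leading byte 0xF0 = 11110000 → 4-byte char #6 = F0 9F 8F BE.
Offset 21: leading byte 0xE7 = 11100111 → 3-byte char #7 = E7 93 B3.
Offset 24: leading byte 0x37 = 00110111 → 1-byte char #8 = 37.
Offset 25: leading byte 0xEF = 11101111 → 3-byte char #9 = EF 94 B2.
Leading byte 0xEF = 11101111 matches 1110xxxx → 3-byte sequence.
Byte 1: 0xEF = 11101111, payload 1111 (4 bits).
Byte 2: 0x94 = 10010100 (10xxxxxx ✓), payload 010100.
Byte 3: 0xB2 = 10110010 (10xxxxxx ✓), payload 110010.
Concatenate: 1111010100110010 = 0xF532 (16 bits → U+F532).

U+F532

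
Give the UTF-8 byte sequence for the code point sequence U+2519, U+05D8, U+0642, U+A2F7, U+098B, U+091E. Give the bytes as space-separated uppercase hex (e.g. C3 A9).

U+2519: 3-byte form → E2 94 99.
U+05D8: 2-byte form → D7 98.
U+0642: 2-byte form → D9 82.
U+A2F7: 3-byte form → EA 8B B7.
U+098B: 3-byte form → E0 A6 8B.
U+091E: 3-byte form → E0 A4 9E.
Concatenated (16 bytes): E2 94 99 D7 98 D9 82 EA 8B B7 E0 A6 8B E0 A4 9E.

E2 94 99 D7 98 D9 82 EA 8B B7 E0 A6 8B E0 A4 9E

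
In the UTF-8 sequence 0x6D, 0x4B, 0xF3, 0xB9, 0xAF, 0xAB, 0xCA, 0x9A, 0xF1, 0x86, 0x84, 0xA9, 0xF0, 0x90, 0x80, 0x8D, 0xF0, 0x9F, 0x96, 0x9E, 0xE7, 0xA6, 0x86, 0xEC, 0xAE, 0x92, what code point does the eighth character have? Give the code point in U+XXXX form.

Offset 0: leading byte 0x6D = 01101101 → 1-byte char #1 = 6D.
Offset 1: leading byte 0x4B = 01001011 → 1-byte char #2 = 4B.
Offset 2: leading byte 0xF3 = 11110011 → 4-byte char #3 = F3 B9 AF AB.
Offset 6: leading byte 0xCA = 11001010 → 2-byte char #4 = CA 9A.
Offset 8: leading byte 0xF1 = 11110001 → 4-byte char #5 = F1 86 84 A9.
Offset 12: leading byte 0xF0 = 11110000 → 4-byte char #6 = F0 90 80 8D.
Offset 16: leading byte 0xF0 = 11110000 → 4-byte char #7 = F0 9F 96 9E.
Offset 20: leading byte 0xE7 = 11100111 → 3-byte char #8 = E7 A6 86.
Leading byte 0xE7 = 11100111 matches 1110xxxx → 3-byte sequence.
Byte 1: 0xE7 = 11100111, payload 0111 (4 bits).
Byte 2: 0xA6 = 10100110 (10xxxxxx ✓), payload 100110.
Byte 3: 0x86 = 10000110 (10xxxxxx ✓), payload 000110.
Concatenate: 0111100110000110 = 0x7986 (16 bits → U+7986).

U+7986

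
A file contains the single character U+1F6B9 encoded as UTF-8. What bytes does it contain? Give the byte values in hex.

F0 9F 9A B9

U+1F6B9 = 0x1F6B9 = 128697 decimal. In range U+10000–U+10FFFF → 4-byte form: 11110xxx 10xxxxxx 10xxxxxx 10xxxxxx.
Binary (21 bits): 000011111011010111001.
Split 3+6+6+6: 000 | 011111 | 011010 | 111001.
Byte 1: 11110000 = 0xF0.
Byte 2: 10011111 = 0x9F.
Byte 3: 10011010 = 0x9A.
Byte 4: 10111001 = 0xB9.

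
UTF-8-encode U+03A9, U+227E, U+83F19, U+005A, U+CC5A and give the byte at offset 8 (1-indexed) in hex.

0xBC

1-indexed offset 8 is 0-indexed offset 7.
U+03A9 → 2-byte form CE A9 at offsets 0–1.
U+227E → 3-byte form E2 89 BE at offsets 2–4.
U+83F19 → 4-byte form F2 83 BC 99 at offsets 5–8.
Offset 7 falls in char 3's range; it's byte 3 of F2 83 BC 99 = 0xBC.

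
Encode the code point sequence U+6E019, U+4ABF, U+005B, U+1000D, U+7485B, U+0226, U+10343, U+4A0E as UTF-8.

F1 AE 80 99 E4 AA BF 5B F0 90 80 8D F1 B4 A1 9B C8 A6 F0 90 8D 83 E4 A8 8E

U+6E019: 4-byte form → F1 AE 80 99.
U+4ABF: 3-byte form → E4 AA BF.
U+005B: 1-byte form → 5B.
U+1000D: 4-byte form → F0 90 80 8D.
U+7485B: 4-byte form → F1 B4 A1 9B.
U+0226: 2-byte form → C8 A6.
U+10343: 4-byte form → F0 90 8D 83.
U+4A0E: 3-byte form → E4 A8 8E.
Concatenated (25 bytes): F1 AE 80 99 E4 AA BF 5B F0 90 80 8D F1 B4 A1 9B C8 A6 F0 90 8D 83 E4 A8 8E.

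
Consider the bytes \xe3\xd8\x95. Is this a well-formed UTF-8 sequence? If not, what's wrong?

invalid (non-continuation byte where continuation expected)

Leading byte 0xE3 = 11100011 → 3-byte form.
Byte 2 is 0xD8 = 11011000, which is not 10xxxxxx — expected a continuation byte.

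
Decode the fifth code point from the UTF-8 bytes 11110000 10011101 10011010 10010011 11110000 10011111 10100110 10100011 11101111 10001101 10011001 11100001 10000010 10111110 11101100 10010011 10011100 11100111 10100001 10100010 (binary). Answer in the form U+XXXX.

U+C4DC

Offset 0: leading byte 0xF0 = 11110000 → 4-byte char #1 = F0 9D 9A 93.
Offset 4: leading byte 0xF0 = 11110000 → 4-byte char #2 = F0 9F A6 A3.
Offset 8: leading byte 0xEF = 11101111 → 3-byte char #3 = EF 8D 99.
Offset 11: leading byte 0xE1 = 11100001 → 3-byte char #4 = E1 82 BE.
Offset 14: leading byte 0xEC = 11101100 → 3-byte char #5 = EC 93 9C.
Leading byte 0xEC = 11101100 matches 1110xxxx → 3-byte sequence.
Byte 1: 0xEC = 11101100, payload 1100 (4 bits).
Byte 2: 0x93 = 10010011 (10xxxxxx ✓), payload 010011.
Byte 3: 0x9C = 10011100 (10xxxxxx ✓), payload 011100.
Concatenate: 1100010011011100 = 0xC4DC (16 bits → U+C4DC).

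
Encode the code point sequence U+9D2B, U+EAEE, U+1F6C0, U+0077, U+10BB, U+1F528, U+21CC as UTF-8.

E9 B4 AB EE AB AE F0 9F 9B 80 77 E1 82 BB F0 9F 94 A8 E2 87 8C

U+9D2B: 3-byte form → E9 B4 AB.
U+EAEE: 3-byte form → EE AB AE.
U+1F6C0: 4-byte form → F0 9F 9B 80.
U+0077: 1-byte form → 77.
U+10BB: 3-byte form → E1 82 BB.
U+1F528: 4-byte form → F0 9F 94 A8.
U+21CC: 3-byte form → E2 87 8C.
Concatenated (21 bytes): E9 B4 AB EE AB AE F0 9F 9B 80 77 E1 82 BB F0 9F 94 A8 E2 87 8C.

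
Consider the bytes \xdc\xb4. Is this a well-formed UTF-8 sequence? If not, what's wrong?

valid

Leading byte 0xDC = 11011100 → 2-byte form.
Continuation bytes 0xB4=10110100 all match 10xxxxxx.
Decoded value 0x734 is ≥ 0x80 (shortest form) and not a surrogate.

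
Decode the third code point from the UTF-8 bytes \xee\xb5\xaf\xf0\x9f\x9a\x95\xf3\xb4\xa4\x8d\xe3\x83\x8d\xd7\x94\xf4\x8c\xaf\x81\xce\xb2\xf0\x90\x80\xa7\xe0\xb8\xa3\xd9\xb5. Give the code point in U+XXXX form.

Offset 0: leading byte 0xEE = 11101110 → 3-byte char #1 = EE B5 AF.
Offset 3: leading byte 0xF0 = 11110000 → 4-byte char #2 = F0 9F 9A 95.
Offset 7: leading byte 0xF3 = 11110011 → 4-byte char #3 = F3 B4 A4 8D.
Leading byte 0xF3 = 11110011 matches 11110xxx → 4-byte sequence.
Byte 1: 0xF3 = 11110011, payload 011 (3 bits).
Byte 2: 0xB4 = 10110100 (10xxxxxx ✓), payload 110100.
Byte 3: 0xA4 = 10100100 (10xxxxxx ✓), payload 100100.
Byte 4: 0x8D = 10001101 (10xxxxxx ✓), payload 001101.
Concatenate: 011110100100100001101 = 0xF490D (21 bits → U+F490D).

U+F490D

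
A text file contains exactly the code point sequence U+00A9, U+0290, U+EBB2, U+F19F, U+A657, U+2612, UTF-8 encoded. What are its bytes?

U+00A9: 2-byte form → C2 A9.
U+0290: 2-byte form → CA 90.
U+EBB2: 3-byte form → EE AE B2.
U+F19F: 3-byte form → EF 86 9F.
U+A657: 3-byte form → EA 99 97.
U+2612: 3-byte form → E2 98 92.
Concatenated (16 bytes): C2 A9 CA 90 EE AE B2 EF 86 9F EA 99 97 E2 98 92.

C2 A9 CA 90 EE AE B2 EF 86 9F EA 99 97 E2 98 92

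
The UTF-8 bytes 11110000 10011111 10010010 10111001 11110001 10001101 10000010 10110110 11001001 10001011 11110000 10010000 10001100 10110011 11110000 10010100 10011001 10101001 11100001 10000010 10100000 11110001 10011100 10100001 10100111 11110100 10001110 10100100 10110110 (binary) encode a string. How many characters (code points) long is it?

Byte at offset 0: 0xF0 = 11110000 → 4-byte char (#1). Advance 4.
Byte at offset 4: 0xF1 = 11110001 → 4-byte char (#2). Advance 4.
Byte at offset 8: 0xC9 = 11001001 → 2-byte char (#3). Advance 2.
Byte at offset 10: 0xF0 = 11110000 → 4-byte char (#4). Advance 4.
Byte at offset 14: 0xF0 = 11110000 → 4-byte char (#5). Advance 4.
Byte at offset 18: 0xE1 = 11100001 → 3-byte char (#6). Advance 3.
Byte at offset 21: 0xF1 = 11110001 → 4-byte char (#7). Advance 4.
Byte at offset 25: 0xF4 = 11110100 → 4-byte char (#8). Advance 4.
Reached end at offset 29 after 8 code points.

8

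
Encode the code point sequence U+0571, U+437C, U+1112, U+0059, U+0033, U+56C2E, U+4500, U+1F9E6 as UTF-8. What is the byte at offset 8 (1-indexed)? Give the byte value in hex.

1-indexed offset 8 is 0-indexed offset 7.
U+0571 → 2-byte form D5 B1 at offsets 0–1.
U+437C → 3-byte form E4 8D BC at offsets 2–4.
U+1112 → 3-byte form E1 84 92 at offsets 5–7.
Offset 7 falls in char 3's range; it's byte 3 of E1 84 92 = 0x92.

0x92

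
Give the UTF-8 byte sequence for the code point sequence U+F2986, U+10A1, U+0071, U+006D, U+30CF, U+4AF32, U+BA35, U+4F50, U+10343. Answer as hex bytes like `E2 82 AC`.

U+F2986: 4-byte form → F3 B2 A6 86.
U+10A1: 3-byte form → E1 82 A1.
U+0071: 1-byte form → 71.
U+006D: 1-byte form → 6D.
U+30CF: 3-byte form → E3 83 8F.
U+4AF32: 4-byte form → F1 8A BC B2.
U+BA35: 3-byte form → EB A8 B5.
U+4F50: 3-byte form → E4 BD 90.
U+10343: 4-byte form → F0 90 8D 83.
Concatenated (26 bytes): F3 B2 A6 86 E1 82 A1 71 6D E3 83 8F F1 8A BC B2 EB A8 B5 E4 BD 90 F0 90 8D 83.

F3 B2 A6 86 E1 82 A1 71 6D E3 83 8F F1 8A BC B2 EB A8 B5 E4 BD 90 F0 90 8D 83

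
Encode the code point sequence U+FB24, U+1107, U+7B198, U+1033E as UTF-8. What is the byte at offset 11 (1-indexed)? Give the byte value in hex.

0xF0

1-indexed offset 11 is 0-indexed offset 10.
U+FB24 → 3-byte form EF AC A4 at offsets 0–2.
U+1107 → 3-byte form E1 84 87 at offsets 3–5.
U+7B198 → 4-byte form F1 BB 86 98 at offsets 6–9.
U+1033E → 4-byte form F0 90 8C BE at offsets 10–13.
Offset 10 falls in char 4's range; it's byte 1 of F0 90 8C BE = 0xF0.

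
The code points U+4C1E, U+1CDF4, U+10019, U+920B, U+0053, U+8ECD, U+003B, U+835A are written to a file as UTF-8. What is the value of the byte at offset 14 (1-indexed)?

1-indexed offset 14 is 0-indexed offset 13.
U+4C1E → 3-byte form E4 B0 9E at offsets 0–2.
U+1CDF4 → 4-byte form F0 9C B7 B4 at offsets 3–6.
U+10019 → 4-byte form F0 90 80 99 at offsets 7–10.
U+920B → 3-byte form E9 88 8B at offsets 11–13.
Offset 13 falls in char 4's range; it's byte 3 of E9 88 8B = 0x8B.

0x8B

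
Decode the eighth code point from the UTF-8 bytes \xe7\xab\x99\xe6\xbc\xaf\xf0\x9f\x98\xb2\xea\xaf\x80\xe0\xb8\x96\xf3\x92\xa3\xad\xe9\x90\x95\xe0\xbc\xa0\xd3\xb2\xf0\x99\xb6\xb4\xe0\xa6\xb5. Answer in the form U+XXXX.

Offset 0: leading byte 0xE7 = 11100111 → 3-byte char #1 = E7 AB 99.
Offset 3: leading byte 0xE6 = 11100110 → 3-byte char #2 = E6 BC AF.
Offset 6: leading byte 0xF0 = 11110000 → 4-byte char #3 = F0 9F 98 B2.
Offset 10: leading byte 0xEA = 11101010 → 3-byte char #4 = EA AF 80.
Offset 13: leading byte 0xE0 = 11100000 → 3-byte char #5 = E0 B8 96.
Offset 16: leading byte 0xF3 = 11110011 → 4-byte char #6 = F3 92 A3 AD.
Offset 20: leading byte 0xE9 = 11101001 → 3-byte char #7 = E9 90 95.
Offset 23: leading byte 0xE0 = 11100000 → 3-byte char #8 = E0 BC A0.
Leading byte 0xE0 = 11100000 matches 1110xxxx → 3-byte sequence.
Byte 1: 0xE0 = 11100000, payload 0000 (4 bits).
Byte 2: 0xBC = 10111100 (10xxxxxx ✓), payload 111100.
Byte 3: 0xA0 = 10100000 (10xxxxxx ✓), payload 100000.
Concatenate: 0000111100100000 = 0xF20 (16 bits → U+0F20).

U+0F20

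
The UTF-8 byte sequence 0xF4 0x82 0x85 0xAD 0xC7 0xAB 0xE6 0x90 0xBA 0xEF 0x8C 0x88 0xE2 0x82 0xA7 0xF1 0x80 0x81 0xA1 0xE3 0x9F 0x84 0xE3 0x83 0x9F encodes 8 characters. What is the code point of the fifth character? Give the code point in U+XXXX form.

Offset 0: leading byte 0xF4 = 11110100 → 4-byte char #1 = F4 82 85 AD.
Offset 4: leading byte 0xC7 = 11000111 → 2-byte char #2 = C7 AB.
Offset 6: leading byte 0xE6 = 11100110 → 3-byte char #3 = E6 90 BA.
Offset 9: leading byte 0xEF = 11101111 → 3-byte char #4 = EF 8C 88.
Offset 12: leading byte 0xE2 = 11100010 → 3-byte char #5 = E2 82 A7.
Leading byte 0xE2 = 11100010 matches 1110xxxx → 3-byte sequence.
Byte 1: 0xE2 = 11100010, payload 0010 (4 bits).
Byte 2: 0x82 = 10000010 (10xxxxxx ✓), payload 000010.
Byte 3: 0xA7 = 10100111 (10xxxxxx ✓), payload 100111.
Concatenate: 0010000010100111 = 0x20A7 (16 bits → U+20A7).

U+20A7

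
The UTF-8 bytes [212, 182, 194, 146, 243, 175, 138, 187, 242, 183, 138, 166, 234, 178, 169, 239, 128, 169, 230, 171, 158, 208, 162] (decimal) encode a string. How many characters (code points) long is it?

8

Byte at offset 0: 0xD4 = 11010100 → 2-byte char (#1). Advance 2.
Byte at offset 2: 0xC2 = 11000010 → 2-byte char (#2). Advance 2.
Byte at offset 4: 0xF3 = 11110011 → 4-byte char (#3). Advance 4.
Byte at offset 8: 0xF2 = 11110010 → 4-byte char (#4). Advance 4.
Byte at offset 12: 0xEA = 11101010 → 3-byte char (#5). Advance 3.
Byte at offset 15: 0xEF = 11101111 → 3-byte char (#6). Advance 3.
Byte at offset 18: 0xE6 = 11100110 → 3-byte char (#7). Advance 3.
Byte at offset 21: 0xD0 = 11010000 → 2-byte char (#8). Advance 2.
Reached end at offset 23 after 8 code points.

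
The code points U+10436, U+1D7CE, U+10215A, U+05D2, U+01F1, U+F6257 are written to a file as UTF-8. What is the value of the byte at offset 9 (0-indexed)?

U+10436 → 4-byte form F0 90 90 B6 at offsets 0–3.
U+1D7CE → 4-byte form F0 9D 9F 8E at offsets 4–7.
U+10215A → 4-byte form F4 82 85 9A at offsets 8–11.
Offset 9 falls in char 3's range; it's byte 2 of F4 82 85 9A = 0x82.

0x82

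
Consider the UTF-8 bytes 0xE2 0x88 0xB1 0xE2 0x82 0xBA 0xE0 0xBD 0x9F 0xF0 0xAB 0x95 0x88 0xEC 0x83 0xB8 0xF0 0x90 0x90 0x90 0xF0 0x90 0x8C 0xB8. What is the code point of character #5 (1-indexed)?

Offset 0: leading byte 0xE2 = 11100010 → 3-byte char #1 = E2 88 B1.
Offset 3: leading byte 0xE2 = 11100010 → 3-byte char #2 = E2 82 BA.
Offset 6: leading byte 0xE0 = 11100000 → 3-byte char #3 = E0 BD 9F.
Offset 9: leading byte 0xF0 = 11110000 → 4-byte char #4 = F0 AB 95 88.
Offset 13: leading byte 0xEC = 11101100 → 3-byte char #5 = EC 83 B8.
Leading byte 0xEC = 11101100 matches 1110xxxx → 3-byte sequence.
Byte 1: 0xEC = 11101100, payload 1100 (4 bits).
Byte 2: 0x83 = 10000011 (10xxxxxx ✓), payload 000011.
Byte 3: 0xB8 = 10111000 (10xxxxxx ✓), payload 111000.
Concatenate: 1100000011111000 = 0xC0F8 (16 bits → U+C0F8).

U+C0F8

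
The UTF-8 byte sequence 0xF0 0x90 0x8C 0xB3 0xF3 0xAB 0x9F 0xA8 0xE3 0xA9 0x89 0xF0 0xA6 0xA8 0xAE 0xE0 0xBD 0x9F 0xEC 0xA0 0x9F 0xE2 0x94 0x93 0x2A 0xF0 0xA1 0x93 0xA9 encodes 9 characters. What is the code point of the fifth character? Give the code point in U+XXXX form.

U+0F5F

Offset 0: leading byte 0xF0 = 11110000 → 4-byte char #1 = F0 90 8C B3.
Offset 4: leading byte 0xF3 = 11110011 → 4-byte char #2 = F3 AB 9F A8.
Offset 8: leading byte 0xE3 = 11100011 → 3-byte char #3 = E3 A9 89.
Offset 11: leading byte 0xF0 = 11110000 → 4-byte char #4 = F0 A6 A8 AE.
Offset 15: leading byte 0xE0 = 11100000 → 3-byte char #5 = E0 BD 9F.
Leading byte 0xE0 = 11100000 matches 1110xxxx → 3-byte sequence.
Byte 1: 0xE0 = 11100000, payload 0000 (4 bits).
Byte 2: 0xBD = 10111101 (10xxxxxx ✓), payload 111101.
Byte 3: 0x9F = 10011111 (10xxxxxx ✓), payload 011111.
Concatenate: 0000111101011111 = 0xF5F (16 bits → U+0F5F).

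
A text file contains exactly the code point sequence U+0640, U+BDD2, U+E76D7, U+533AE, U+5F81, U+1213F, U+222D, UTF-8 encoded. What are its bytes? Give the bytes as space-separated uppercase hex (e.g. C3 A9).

U+0640: 2-byte form → D9 80.
U+BDD2: 3-byte form → EB B7 92.
U+E76D7: 4-byte form → F3 A7 9B 97.
U+533AE: 4-byte form → F1 93 8E AE.
U+5F81: 3-byte form → E5 BE 81.
U+1213F: 4-byte form → F0 92 84 BF.
U+222D: 3-byte form → E2 88 AD.
Concatenated (23 bytes): D9 80 EB B7 92 F3 A7 9B 97 F1 93 8E AE E5 BE 81 F0 92 84 BF E2 88 AD.

D9 80 EB B7 92 F3 A7 9B 97 F1 93 8E AE E5 BE 81 F0 92 84 BF E2 88 AD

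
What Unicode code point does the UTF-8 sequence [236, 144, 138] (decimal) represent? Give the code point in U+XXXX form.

U+C40A

Leading byte 0xEC = 11101100 matches 1110xxxx → 3-byte sequence.
Byte 1: 0xEC = 11101100, payload 1100 (4 bits).
Byte 2: 0x90 = 10010000 (10xxxxxx ✓), payload 010000.
Byte 3: 0x8A = 10001010 (10xxxxxx ✓), payload 001010.
Concatenate: 1100010000001010 = 0xC40A (16 bits → U+C40A).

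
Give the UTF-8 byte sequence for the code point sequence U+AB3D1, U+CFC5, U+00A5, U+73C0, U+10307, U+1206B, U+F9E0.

U+AB3D1: 4-byte form → F2 AB 8F 91.
U+CFC5: 3-byte form → EC BF 85.
U+00A5: 2-byte form → C2 A5.
U+73C0: 3-byte form → E7 8F 80.
U+10307: 4-byte form → F0 90 8C 87.
U+1206B: 4-byte form → F0 92 81 AB.
U+F9E0: 3-byte form → EF A7 A0.
Concatenated (23 bytes): F2 AB 8F 91 EC BF 85 C2 A5 E7 8F 80 F0 90 8C 87 F0 92 81 AB EF A7 A0.

F2 AB 8F 91 EC BF 85 C2 A5 E7 8F 80 F0 90 8C 87 F0 92 81 AB EF A7 A0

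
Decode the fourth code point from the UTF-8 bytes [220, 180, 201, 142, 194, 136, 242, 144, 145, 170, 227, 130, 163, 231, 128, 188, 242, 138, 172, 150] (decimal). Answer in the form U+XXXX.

Offset 0: leading byte 0xDC = 11011100 → 2-byte char #1 = DC B4.
Offset 2: leading byte 0xC9 = 11001001 → 2-byte char #2 = C9 8E.
Offset 4: leading byte 0xC2 = 11000010 → 2-byte char #3 = C2 88.
Offset 6: leading byte 0xF2 = 11110010 → 4-byte char #4 = F2 90 91 AA.
Leading byte 0xF2 = 11110010 matches 11110xxx → 4-byte sequence.
Byte 1: 0xF2 = 11110010, payload 010 (3 bits).
Byte 2: 0x90 = 10010000 (10xxxxxx ✓), payload 010000.
Byte 3: 0x91 = 10010001 (10xxxxxx ✓), payload 010001.
Byte 4: 0xAA = 10101010 (10xxxxxx ✓), payload 101010.
Concatenate: 010010000010001101010 = 0x9046A (21 bits → U+9046A).

U+9046A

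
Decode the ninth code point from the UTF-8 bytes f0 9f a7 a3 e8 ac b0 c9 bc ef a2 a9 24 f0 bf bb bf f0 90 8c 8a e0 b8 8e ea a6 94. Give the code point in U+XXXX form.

U+A994

Offset 0: leading byte 0xF0 = 11110000 → 4-byte char #1 = F0 9F A7 A3.
Offset 4: leading byte 0xE8 = 11101000 → 3-byte char #2 = E8 AC B0.
Offset 7: leading byte 0xC9 = 11001001 → 2-byte char #3 = C9 BC.
Offset 9: leading byte 0xEF = 11101111 → 3-byte char #4 = EF A2 A9.
Offset 12: leading byte 0x24 = 00100100 → 1-byte char #5 = 24.
Offset 13: leading byte 0xF0 = 11110000 → 4-byte char #6 = F0 BF BB BF.
Offset 17: leading byte 0xF0 = 11110000 → 4-byte char #7 = F0 90 8C 8A.
Offset 21: leading byte 0xE0 = 11100000 → 3-byte char #8 = E0 B8 8E.
Offset 24: leading byte 0xEA = 11101010 → 3-byte char #9 = EA A6 94.
Leading byte 0xEA = 11101010 matches 1110xxxx → 3-byte sequence.
Byte 1: 0xEA = 11101010, payload 1010 (4 bits).
Byte 2: 0xA6 = 10100110 (10xxxxxx ✓), payload 100110.
Byte 3: 0x94 = 10010100 (10xxxxxx ✓), payload 010100.
Concatenate: 1010100110010100 = 0xA994 (16 bits → U+A994).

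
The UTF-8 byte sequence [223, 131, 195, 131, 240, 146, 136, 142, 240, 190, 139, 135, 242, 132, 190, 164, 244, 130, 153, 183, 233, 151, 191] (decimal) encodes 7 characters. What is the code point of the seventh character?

U+95FF

Offset 0: leading byte 0xDF = 11011111 → 2-byte char #1 = DF 83.
Offset 2: leading byte 0xC3 = 11000011 → 2-byte char #2 = C3 83.
Offset 4: leading byte 0xF0 = 11110000 → 4-byte char #3 = F0 92 88 8E.
Offset 8: leading byte 0xF0 = 11110000 → 4-byte char #4 = F0 BE 8B 87.
Offset 12: leading byte 0xF2 = 11110010 → 4-byte char #5 = F2 84 BE A4.
Offset 16: leading byte 0xF4 = 11110100 → 4-byte char #6 = F4 82 99 B7.
Offset 20: leading byte 0xE9 = 11101001 → 3-byte char #7 = E9 97 BF.
Leading byte 0xE9 = 11101001 matches 1110xxxx → 3-byte sequence.
Byte 1: 0xE9 = 11101001, payload 1001 (4 bits).
Byte 2: 0x97 = 10010111 (10xxxxxx ✓), payload 010111.
Byte 3: 0xBF = 10111111 (10xxxxxx ✓), payload 111111.
Concatenate: 1001010111111111 = 0x95FF (16 bits → U+95FF).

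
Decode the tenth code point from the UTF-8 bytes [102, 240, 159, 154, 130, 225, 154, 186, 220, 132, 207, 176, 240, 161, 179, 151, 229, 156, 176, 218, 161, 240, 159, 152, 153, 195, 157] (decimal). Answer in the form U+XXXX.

Offset 0: leading byte 0x66 = 01100110 → 1-byte char #1 = 66.
Offset 1: leading byte 0xF0 = 11110000 → 4-byte char #2 = F0 9F 9A 82.
Offset 5: leading byte 0xE1 = 11100001 → 3-byte char #3 = E1 9A BA.
Offset 8: leading byte 0xDC = 11011100 → 2-byte char #4 = DC 84.
Offset 10: leading byte 0xCF = 11001111 → 2-byte char #5 = CF B0.
Offset 12: leading byte 0xF0 = 11110000 → 4-byte char #6 = F0 A1 B3 97.
Offset 16: leading byte 0xE5 = 11100101 → 3-byte char #7 = E5 9C B0.
Offset 19: leading byte 0xDA = 11011010 → 2-byte char #8 = DA A1.
Offset 21: leading byte 0xF0 = 11110000 → 4-byte char #9 = F0 9F 98 99.
Offset 25: leading byte 0xC3 = 11000011 → 2-byte char #10 = C3 9D.
Leading byte 0xC3 = 11000011 matches 110xxxxx → 2-byte sequence.
Byte 1: 0xC3 = 11000011, payload 00011 (5 bits).
Byte 2: 0x9D = 10011101 (10xxxxxx ✓), payload 011101.
Concatenate: 00011011101 = 0xDD (11 bits → U+00DD).

U+00DD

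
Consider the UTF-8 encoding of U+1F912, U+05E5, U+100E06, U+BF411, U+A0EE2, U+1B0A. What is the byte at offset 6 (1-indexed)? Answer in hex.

0xA5

1-indexed offset 6 is 0-indexed offset 5.
U+1F912 → 4-byte form F0 9F A4 92 at offsets 0–3.
U+05E5 → 2-byte form D7 A5 at offsets 4–5.
Offset 5 falls in char 2's range; it's byte 2 of D7 A5 = 0xA5.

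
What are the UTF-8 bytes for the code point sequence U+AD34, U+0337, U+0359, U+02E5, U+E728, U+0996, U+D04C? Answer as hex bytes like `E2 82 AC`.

EA B4 B4 CC B7 CD 99 CB A5 EE 9C A8 E0 A6 96 ED 81 8C

U+AD34: 3-byte form → EA B4 B4.
U+0337: 2-byte form → CC B7.
U+0359: 2-byte form → CD 99.
U+02E5: 2-byte form → CB A5.
U+E728: 3-byte form → EE 9C A8.
U+0996: 3-byte form → E0 A6 96.
U+D04C: 3-byte form → ED 81 8C.
Concatenated (18 bytes): EA B4 B4 CC B7 CD 99 CB A5 EE 9C A8 E0 A6 96 ED 81 8C.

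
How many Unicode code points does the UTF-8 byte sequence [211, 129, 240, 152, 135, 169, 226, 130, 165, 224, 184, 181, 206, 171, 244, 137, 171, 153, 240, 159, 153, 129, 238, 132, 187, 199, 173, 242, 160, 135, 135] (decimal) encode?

10

Byte at offset 0: 0xD3 = 11010011 → 2-byte char (#1). Advance 2.
Byte at offset 2: 0xF0 = 11110000 → 4-byte char (#2). Advance 4.
Byte at offset 6: 0xE2 = 11100010 → 3-byte char (#3). Advance 3.
Byte at offset 9: 0xE0 = 11100000 → 3-byte char (#4). Advance 3.
Byte at offset 12: 0xCE = 11001110 → 2-byte char (#5). Advance 2.
Byte at offset 14: 0xF4 = 11110100 → 4-byte char (#6). Advance 4.
Byte at offset 18: 0xF0 = 11110000 → 4-byte char (#7). Advance 4.
Byte at offset 22: 0xEE = 11101110 → 3-byte char (#8). Advance 3.
Byte at offset 25: 0xC7 = 11000111 → 2-byte char (#9). Advance 2.
Byte at offset 27: 0xF2 = 11110010 → 4-byte char (#10). Advance 4.
Reached end at offset 31 after 10 code points.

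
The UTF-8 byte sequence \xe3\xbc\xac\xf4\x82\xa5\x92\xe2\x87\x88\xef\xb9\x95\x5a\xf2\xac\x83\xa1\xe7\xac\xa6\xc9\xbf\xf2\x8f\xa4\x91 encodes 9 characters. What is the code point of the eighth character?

U+027F

Offset 0: leading byte 0xE3 = 11100011 → 3-byte char #1 = E3 BC AC.
Offset 3: leading byte 0xF4 = 11110100 → 4-byte char #2 = F4 82 A5 92.
Offset 7: leading byte 0xE2 = 11100010 → 3-byte char #3 = E2 87 88.
Offset 10: leading byte 0xEF = 11101111 → 3-byte char #4 = EF B9 95.
Offset 13: leading byte 0x5A = 01011010 → 1-byte char #5 = 5A.
Offset 14: leading byte 0xF2 = 11110010 → 4-byte char #6 = F2 AC 83 A1.
Offset 18: leading byte 0xE7 = 11100111 → 3-byte char #7 = E7 AC A6.
Offset 21: leading byte 0xC9 = 11001001 → 2-byte char #8 = C9 BF.
Leading byte 0xC9 = 11001001 matches 110xxxxx → 2-byte sequence.
Byte 1: 0xC9 = 11001001, payload 01001 (5 bits).
Byte 2: 0xBF = 10111111 (10xxxxxx ✓), payload 111111.
Concatenate: 01001111111 = 0x27F (11 bits → U+027F).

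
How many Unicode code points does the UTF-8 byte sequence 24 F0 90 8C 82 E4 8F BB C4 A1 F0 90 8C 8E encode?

Byte at offset 0: 0x24 = 00100100 → 1-byte char (#1). Advance 1.
Byte at offset 1: 0xF0 = 11110000 → 4-byte char (#2). Advance 4.
Byte at offset 5: 0xE4 = 11100100 → 3-byte char (#3). Advance 3.
Byte at offset 8: 0xC4 = 11000100 → 2-byte char (#4). Advance 2.
Byte at offset 10: 0xF0 = 11110000 → 4-byte char (#5). Advance 4.
Reached end at offset 14 after 5 code points.

5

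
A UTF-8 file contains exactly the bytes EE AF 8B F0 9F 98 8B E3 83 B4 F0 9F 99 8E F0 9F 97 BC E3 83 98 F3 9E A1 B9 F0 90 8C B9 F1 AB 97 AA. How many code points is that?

9

Byte at offset 0: 0xEE = 11101110 → 3-byte char (#1). Advance 3.
Byte at offset 3: 0xF0 = 11110000 → 4-byte char (#2). Advance 4.
Byte at offset 7: 0xE3 = 11100011 → 3-byte char (#3). Advance 3.
Byte at offset 10: 0xF0 = 11110000 → 4-byte char (#4). Advance 4.
Byte at offset 14: 0xF0 = 11110000 → 4-byte char (#5). Advance 4.
Byte at offset 18: 0xE3 = 11100011 → 3-byte char (#6). Advance 3.
Byte at offset 21: 0xF3 = 11110011 → 4-byte char (#7). Advance 4.
Byte at offset 25: 0xF0 = 11110000 → 4-byte char (#8). Advance 4.
Byte at offset 29: 0xF1 = 11110001 → 4-byte char (#9). Advance 4.
Reached end at offset 33 after 9 code points.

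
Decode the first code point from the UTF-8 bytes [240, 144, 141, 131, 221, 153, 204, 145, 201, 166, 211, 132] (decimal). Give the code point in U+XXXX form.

Offset 0: leading byte 0xF0 = 11110000 → 4-byte char #1 = F0 90 8D 83.
Leading byte 0xF0 = 11110000 matches 11110xxx → 4-byte sequence.
Byte 1: 0xF0 = 11110000, payload 000 (3 bits).
Byte 2: 0x90 = 10010000 (10xxxxxx ✓), payload 010000.
Byte 3: 0x8D = 10001101 (10xxxxxx ✓), payload 001101.
Byte 4: 0x83 = 10000011 (10xxxxxx ✓), payload 000011.
Concatenate: 000010000001101000011 = 0x10343 (21 bits → U+10343).

U+10343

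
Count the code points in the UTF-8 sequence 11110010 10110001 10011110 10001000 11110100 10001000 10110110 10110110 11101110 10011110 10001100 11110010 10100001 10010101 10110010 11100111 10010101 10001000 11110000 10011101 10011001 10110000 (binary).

Byte at offset 0: 0xF2 = 11110010 → 4-byte char (#1). Advance 4.
Byte at offset 4: 0xF4 = 11110100 → 4-byte char (#2). Advance 4.
Byte at offset 8: 0xEE = 11101110 → 3-byte char (#3). Advance 3.
Byte at offset 11: 0xF2 = 11110010 → 4-byte char (#4). Advance 4.
Byte at offset 15: 0xE7 = 11100111 → 3-byte char (#5). Advance 3.
Byte at offset 18: 0xF0 = 11110000 → 4-byte char (#6). Advance 4.
Reached end at offset 22 after 6 code points.

6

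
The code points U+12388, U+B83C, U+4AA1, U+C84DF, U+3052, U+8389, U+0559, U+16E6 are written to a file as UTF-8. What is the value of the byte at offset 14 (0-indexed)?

0xE3

U+12388 → 4-byte form F0 92 8E 88 at offsets 0–3.
U+B83C → 3-byte form EB A0 BC at offsets 4–6.
U+4AA1 → 3-byte form E4 AA A1 at offsets 7–9.
U+C84DF → 4-byte form F3 88 93 9F at offsets 10–13.
U+3052 → 3-byte form E3 81 92 at offsets 14–16.
Offset 14 falls in char 5's range; it's byte 1 of E3 81 92 = 0xE3.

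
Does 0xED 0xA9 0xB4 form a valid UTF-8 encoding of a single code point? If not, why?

Structurally a 3-byte sequence; payload = 0xDA74.
But 0xDA74 is in U+D800–U+DFFF, the surrogate range. Surrogates are not Unicode scalar values and are forbidden in UTF-8.

invalid (encodes a surrogate (U+D800–U+DFFF))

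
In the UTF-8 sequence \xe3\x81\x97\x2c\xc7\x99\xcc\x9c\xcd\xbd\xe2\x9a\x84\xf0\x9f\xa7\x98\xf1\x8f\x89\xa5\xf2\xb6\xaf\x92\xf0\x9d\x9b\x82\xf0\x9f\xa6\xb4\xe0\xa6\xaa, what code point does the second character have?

U+002C

Offset 0: leading byte 0xE3 = 11100011 → 3-byte char #1 = E3 81 97.
Offset 3: leading byte 0x2C = 00101100 → 1-byte char #2 = 2C.
Leading byte 0x2C = 00101100 matches 0xxxxxxx → 1-byte sequence.
Byte 1: 0x2C = 00101100, payload 0101100 (7 bits).
Concatenate: 0101100 = 0x2C (7 bits → U+002C).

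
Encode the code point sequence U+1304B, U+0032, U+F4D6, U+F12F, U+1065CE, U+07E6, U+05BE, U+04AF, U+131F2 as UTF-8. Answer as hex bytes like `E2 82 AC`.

U+1304B: 4-byte form → F0 93 81 8B.
U+0032: 1-byte form → 32.
U+F4D6: 3-byte form → EF 93 96.
U+F12F: 3-byte form → EF 84 AF.
U+1065CE: 4-byte form → F4 86 97 8E.
U+07E6: 2-byte form → DF A6.
U+05BE: 2-byte form → D6 BE.
U+04AF: 2-byte form → D2 AF.
U+131F2: 4-byte form → F0 93 87 B2.
Concatenated (25 bytes): F0 93 81 8B 32 EF 93 96 EF 84 AF F4 86 97 8E DF A6 D6 BE D2 AF F0 93 87 B2.

F0 93 81 8B 32 EF 93 96 EF 84 AF F4 86 97 8E DF A6 D6 BE D2 AF F0 93 87 B2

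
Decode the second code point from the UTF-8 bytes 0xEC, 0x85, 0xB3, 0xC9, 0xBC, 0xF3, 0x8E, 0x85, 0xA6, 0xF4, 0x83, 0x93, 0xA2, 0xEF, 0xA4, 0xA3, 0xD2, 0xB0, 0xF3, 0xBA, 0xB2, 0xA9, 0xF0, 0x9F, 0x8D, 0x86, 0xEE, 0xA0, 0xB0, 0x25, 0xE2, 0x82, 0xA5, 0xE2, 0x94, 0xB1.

Offset 0: leading byte 0xEC = 11101100 → 3-byte char #1 = EC 85 B3.
Offset 3: leading byte 0xC9 = 11001001 → 2-byte char #2 = C9 BC.
Leading byte 0xC9 = 11001001 matches 110xxxxx → 2-byte sequence.
Byte 1: 0xC9 = 11001001, payload 01001 (5 bits).
Byte 2: 0xBC = 10111100 (10xxxxxx ✓), payload 111100.
Concatenate: 01001111100 = 0x27C (11 bits → U+027C).

U+027C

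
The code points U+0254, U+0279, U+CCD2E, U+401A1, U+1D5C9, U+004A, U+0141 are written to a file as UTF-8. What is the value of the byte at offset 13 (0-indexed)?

U+0254 → 2-byte form C9 94 at offsets 0–1.
U+0279 → 2-byte form C9 B9 at offsets 2–3.
U+CCD2E → 4-byte form F3 8C B4 AE at offsets 4–7.
U+401A1 → 4-byte form F1 80 86 A1 at offsets 8–11.
U+1D5C9 → 4-byte form F0 9D 97 89 at offsets 12–15.
Offset 13 falls in char 5's range; it's byte 2 of F0 9D 97 89 = 0x9D.

0x9D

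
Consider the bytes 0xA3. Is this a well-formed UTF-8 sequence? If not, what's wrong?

invalid (continuation byte with no leading byte)

Byte 0xA3 = 10100011 has the form 10xxxxxx — a continuation byte — but there is no preceding leading byte.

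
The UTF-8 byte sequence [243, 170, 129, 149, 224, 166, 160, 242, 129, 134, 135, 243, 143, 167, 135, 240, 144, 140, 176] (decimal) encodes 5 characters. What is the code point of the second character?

Offset 0: leading byte 0xF3 = 11110011 → 4-byte char #1 = F3 AA 81 95.
Offset 4: leading byte 0xE0 = 11100000 → 3-byte char #2 = E0 A6 A0.
Leading byte 0xE0 = 11100000 matches 1110xxxx → 3-byte sequence.
Byte 1: 0xE0 = 11100000, payload 0000 (4 bits).
Byte 2: 0xA6 = 10100110 (10xxxxxx ✓), payload 100110.
Byte 3: 0xA0 = 10100000 (10xxxxxx ✓), payload 100000.
Concatenate: 0000100110100000 = 0x9A0 (16 bits → U+09A0).

U+09A0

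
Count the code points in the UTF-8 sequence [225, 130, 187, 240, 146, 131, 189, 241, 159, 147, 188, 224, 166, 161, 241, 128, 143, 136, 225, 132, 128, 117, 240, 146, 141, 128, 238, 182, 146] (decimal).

Byte at offset 0: 0xE1 = 11100001 → 3-byte char (#1). Advance 3.
Byte at offset 3: 0xF0 = 11110000 → 4-byte char (#2). Advance 4.
Byte at offset 7: 0xF1 = 11110001 → 4-byte char (#3). Advance 4.
Byte at offset 11: 0xE0 = 11100000 → 3-byte char (#4). Advance 3.
Byte at offset 14: 0xF1 = 11110001 → 4-byte char (#5). Advance 4.
Byte at offset 18: 0xE1 = 11100001 → 3-byte char (#6). Advance 3.
Byte at offset 21: 0x75 = 01110101 → 1-byte char (#7). Advance 1.
Byte at offset 22: 0xF0 = 11110000 → 4-byte char (#8). Advance 4.
Byte at offset 26: 0xEE = 11101110 → 3-byte char (#9). Advance 3.
Reached end at offset 29 after 9 code points.

9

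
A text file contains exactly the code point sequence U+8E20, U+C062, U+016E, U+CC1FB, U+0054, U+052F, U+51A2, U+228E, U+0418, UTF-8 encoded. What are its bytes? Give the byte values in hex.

U+8E20: 3-byte form → E8 B8 A0.
U+C062: 3-byte form → EC 81 A2.
U+016E: 2-byte form → C5 AE.
U+CC1FB: 4-byte form → F3 8C 87 BB.
U+0054: 1-byte form → 54.
U+052F: 2-byte form → D4 AF.
U+51A2: 3-byte form → E5 86 A2.
U+228E: 3-byte form → E2 8A 8E.
U+0418: 2-byte form → D0 98.
Concatenated (23 bytes): E8 B8 A0 EC 81 A2 C5 AE F3 8C 87 BB 54 D4 AF E5 86 A2 E2 8A 8E D0 98.

E8 B8 A0 EC 81 A2 C5 AE F3 8C 87 BB 54 D4 AF E5 86 A2 E2 8A 8E D0 98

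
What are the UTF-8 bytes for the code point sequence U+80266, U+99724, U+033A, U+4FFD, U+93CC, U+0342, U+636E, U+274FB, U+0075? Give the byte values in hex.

U+80266: 4-byte form → F2 80 89 A6.
U+99724: 4-byte form → F2 99 9C A4.
U+033A: 2-byte form → CC BA.
U+4FFD: 3-byte form → E4 BF BD.
U+93CC: 3-byte form → E9 8F 8C.
U+0342: 2-byte form → CD 82.
U+636E: 3-byte form → E6 8D AE.
U+274FB: 4-byte form → F0 A7 93 BB.
U+0075: 1-byte form → 75.
Concatenated (26 bytes): F2 80 89 A6 F2 99 9C A4 CC BA E4 BF BD E9 8F 8C CD 82 E6 8D AE F0 A7 93 BB 75.

F2 80 89 A6 F2 99 9C A4 CC BA E4 BF BD E9 8F 8C CD 82 E6 8D AE F0 A7 93 BB 75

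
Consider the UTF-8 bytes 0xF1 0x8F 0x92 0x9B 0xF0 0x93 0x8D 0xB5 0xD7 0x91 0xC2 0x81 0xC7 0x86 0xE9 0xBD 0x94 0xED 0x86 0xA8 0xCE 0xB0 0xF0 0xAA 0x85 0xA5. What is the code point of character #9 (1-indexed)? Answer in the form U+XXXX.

Offset 0: leading byte 0xF1 = 11110001 → 4-byte char #1 = F1 8F 92 9B.
Offset 4: leading byte 0xF0 = 11110000 → 4-byte char #2 = F0 93 8D B5.
Offset 8: leading byte 0xD7 = 11010111 → 2-byte char #3 = D7 91.
Offset 10: leading byte 0xC2 = 11000010 → 2-byte char #4 = C2 81.
Offset 12: leading byte 0xC7 = 11000111 → 2-byte char #5 = C7 86.
Offset 14: leading byte 0xE9 = 11101001 → 3-byte char #6 = E9 BD 94.
Offset 17: leading byte 0xED = 11101101 → 3-byte char #7 = ED 86 A8.
Offset 20: leading byte 0xCE = 11001110 → 2-byte char #8 = CE B0.
Offset 22: leading byte 0xF0 = 11110000 → 4-byte char #9 = F0 AA 85 A5.
Leading byte 0xF0 = 11110000 matches 11110xxx → 4-byte sequence.
Byte 1: 0xF0 = 11110000, payload 000 (3 bits).
Byte 2: 0xAA = 10101010 (10xxxxxx ✓), payload 101010.
Byte 3: 0x85 = 10000101 (10xxxxxx ✓), payload 000101.
Byte 4: 0xA5 = 10100101 (10xxxxxx ✓), payload 100101.
Concatenate: 000101010000101100101 = 0x2A165 (21 bits → U+2A165).

U+2A165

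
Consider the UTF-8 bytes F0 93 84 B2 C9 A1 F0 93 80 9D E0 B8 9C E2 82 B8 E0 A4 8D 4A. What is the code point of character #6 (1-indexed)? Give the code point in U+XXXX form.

U+090D

Offset 0: leading byte 0xF0 = 11110000 → 4-byte char #1 = F0 93 84 B2.
Offset 4: leading byte 0xC9 = 11001001 → 2-byte char #2 = C9 A1.
Offset 6: leading byte 0xF0 = 11110000 → 4-byte char #3 = F0 93 80 9D.
Offset 10: leading byte 0xE0 = 11100000 → 3-byte char #4 = E0 B8 9C.
Offset 13: leading byte 0xE2 = 11100010 → 3-byte char #5 = E2 82 B8.
Offset 16: leading byte 0xE0 = 11100000 → 3-byte char #6 = E0 A4 8D.
Leading byte 0xE0 = 11100000 matches 1110xxxx → 3-byte sequence.
Byte 1: 0xE0 = 11100000, payload 0000 (4 bits).
Byte 2: 0xA4 = 10100100 (10xxxxxx ✓), payload 100100.
Byte 3: 0x8D = 10001101 (10xxxxxx ✓), payload 001101.
Concatenate: 0000100100001101 = 0x90D (16 bits → U+090D).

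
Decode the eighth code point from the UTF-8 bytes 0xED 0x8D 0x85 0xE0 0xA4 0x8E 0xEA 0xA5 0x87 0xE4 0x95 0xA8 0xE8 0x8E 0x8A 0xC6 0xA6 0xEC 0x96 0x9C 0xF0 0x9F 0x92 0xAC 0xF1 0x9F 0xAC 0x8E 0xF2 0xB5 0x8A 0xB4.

U+1F4AC

Offset 0: leading byte 0xED = 11101101 → 3-byte char #1 = ED 8D 85.
Offset 3: leading byte 0xE0 = 11100000 → 3-byte char #2 = E0 A4 8E.
Offset 6: leading byte 0xEA = 11101010 → 3-byte char #3 = EA A5 87.
Offset 9: leading byte 0xE4 = 11100100 → 3-byte char #4 = E4 95 A8.
Offset 12: leading byte 0xE8 = 11101000 → 3-byte char #5 = E8 8E 8A.
Offset 15: leading byte 0xC6 = 11000110 → 2-byte char #6 = C6 A6.
Offset 17: leading byte 0xEC = 11101100 → 3-byte char #7 = EC 96 9C.
Offset 20: leading byte 0xF0 = 11110000 → 4-byte char #8 = F0 9F 92 AC.
Leading byte 0xF0 = 11110000 matches 11110xxx → 4-byte sequence.
Byte 1: 0xF0 = 11110000, payload 000 (3 bits).
Byte 2: 0x9F = 10011111 (10xxxxxx ✓), payload 011111.
Byte 3: 0x92 = 10010010 (10xxxxxx ✓), payload 010010.
Byte 4: 0xAC = 10101100 (10xxxxxx ✓), payload 101100.
Concatenate: 000011111010010101100 = 0x1F4AC (21 bits → U+1F4AC).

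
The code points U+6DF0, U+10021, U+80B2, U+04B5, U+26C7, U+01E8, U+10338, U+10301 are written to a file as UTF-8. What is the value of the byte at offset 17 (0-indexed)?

0xF0

U+6DF0 → 3-byte form E6 B7 B0 at offsets 0–2.
U+10021 → 4-byte form F0 90 80 A1 at offsets 3–6.
U+80B2 → 3-byte form E8 82 B2 at offsets 7–9.
U+04B5 → 2-byte form D2 B5 at offsets 10–11.
U+26C7 → 3-byte form E2 9B 87 at offsets 12–14.
U+01E8 → 2-byte form C7 A8 at offsets 15–16.
U+10338 → 4-byte form F0 90 8C B8 at offsets 17–20.
Offset 17 falls in char 7's range; it's byte 1 of F0 90 8C B8 = 0xF0.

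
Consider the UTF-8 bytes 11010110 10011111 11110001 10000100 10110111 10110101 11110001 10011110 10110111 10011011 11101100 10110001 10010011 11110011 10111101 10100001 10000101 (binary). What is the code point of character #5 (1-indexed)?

U+FD845

Offset 0: leading byte 0xD6 = 11010110 → 2-byte char #1 = D6 9F.
Offset 2: leading byte 0xF1 = 11110001 → 4-byte char #2 = F1 84 B7 B5.
Offset 6: leading byte 0xF1 = 11110001 → 4-byte char #3 = F1 9E B7 9B.
Offset 10: leading byte 0xEC = 11101100 → 3-byte char #4 = EC B1 93.
Offset 13: leading byte 0xF3 = 11110011 → 4-byte char #5 = F3 BD A1 85.
Leading byte 0xF3 = 11110011 matches 11110xxx → 4-byte sequence.
Byte 1: 0xF3 = 11110011, payload 011 (3 bits).
Byte 2: 0xBD = 10111101 (10xxxxxx ✓), payload 111101.
Byte 3: 0xA1 = 10100001 (10xxxxxx ✓), payload 100001.
Byte 4: 0x85 = 10000101 (10xxxxxx ✓), payload 000101.
Concatenate: 011111101100001000101 = 0xFD845 (21 bits → U+FD845).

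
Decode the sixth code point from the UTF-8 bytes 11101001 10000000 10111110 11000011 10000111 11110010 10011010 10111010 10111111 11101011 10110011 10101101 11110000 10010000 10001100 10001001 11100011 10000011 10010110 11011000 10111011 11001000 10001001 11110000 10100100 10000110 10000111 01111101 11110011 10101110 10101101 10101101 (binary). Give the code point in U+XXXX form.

U+30D6

Offset 0: leading byte 0xE9 = 11101001 → 3-byte char #1 = E9 80 BE.
Offset 3: leading byte 0xC3 = 11000011 → 2-byte char #2 = C3 87.
Offset 5: leading byte 0xF2 = 11110010 → 4-byte char #3 = F2 9A BA BF.
Offset 9: leading byte 0xEB = 11101011 → 3-byte char #4 = EB B3 AD.
Offset 12: leading byte 0xF0 = 11110000 → 4-byte char #5 = F0 90 8C 89.
Offset 16: leading byte 0xE3 = 11100011 → 3-byte char #6 = E3 83 96.
Leading byte 0xE3 = 11100011 matches 1110xxxx → 3-byte sequence.
Byte 1: 0xE3 = 11100011, payload 0011 (4 bits).
Byte 2: 0x83 = 10000011 (10xxxxxx ✓), payload 000011.
Byte 3: 0x96 = 10010110 (10xxxxxx ✓), payload 010110.
Concatenate: 0011000011010110 = 0x30D6 (16 bits → U+30D6).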